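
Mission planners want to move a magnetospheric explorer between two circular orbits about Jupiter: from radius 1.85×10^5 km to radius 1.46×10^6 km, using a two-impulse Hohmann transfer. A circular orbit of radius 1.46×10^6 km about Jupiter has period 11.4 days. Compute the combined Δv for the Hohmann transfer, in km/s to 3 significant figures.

Δv = 13.6 km/s

From Kepler's third law T² = 4π²r³/μ at r = 1.46×10^6 km, T = 11.4 days = 11.4 × 86400 s = 9.8496×10^5 s: μ = 4π²r³/T² = 1.26643×10^8 km³/s².
The Hohmann ellipse has a_t = (r₁ + r₂)/2 = 8.225×10^5 km.
At r₁ the circular-orbit speed is v₁ = √(μ/r₁) = 26.164 km/s.
Transfer-orbit speed at r₁ (vis-viva equation): v_p = √[μ(2/r₁ − 1/a_t)] = 34.859 km/s.
First burn Δv₁ = |v_p − v₁| = 8.695 km/s.
Circular speed at r₂: v₂ = √(μ/r₂) = 9.31353 km/s.
Transfer-orbit speed at r₂: v_a = √[μ(2/r₂ − 1/a_t)] = 4.41705 km/s.
Second burn Δv₂ = |v₂ − v_a| = 4.896 km/s.
Δv = Δv₁ + Δv₂ = 8.695 + 4.896 = 13.59 km/s.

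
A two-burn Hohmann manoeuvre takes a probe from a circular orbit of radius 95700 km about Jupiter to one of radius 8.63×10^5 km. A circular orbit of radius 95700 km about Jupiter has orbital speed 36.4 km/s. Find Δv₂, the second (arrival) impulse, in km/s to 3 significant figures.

From the circular-orbit relation v² = μ/r at r = 95700 km: μ = v²r = (36.4)² × 95700 = 1.26799×10^8 km³/s².
Transfer-ellipse semi-major axis a_t = (r₁ + r₂)/2 = (95700 + 8.630×10^5)/2 = 4.7935×10^5 km.
Circular speed at r = 8.630×10^5 km: v_c = √(μ/r) = 12.121 km/s.
Vis-viva on the transfer ellipse at r = 8.630×10^5 km gives v_t = √[μ(2/r − 1/a_t)] = 5.4160 km/s.
Δv₂ = |v_t − v_c| = |5.4160 − 12.121| = 6.705 km/s.

Δv₂ = 6.71 km/s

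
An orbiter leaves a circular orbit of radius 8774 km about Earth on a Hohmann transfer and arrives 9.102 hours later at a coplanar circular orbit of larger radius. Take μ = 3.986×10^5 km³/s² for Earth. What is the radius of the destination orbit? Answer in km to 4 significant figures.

r₂ = 61490 km

Transfer time t = 9.102 hours = 32767.2 s, and t = π√(a_t³/μ).
So a_t = (μ t²/π²)^(1/3) = (3.986×10^5 × (32767.2)² / π²)^(1/3) = 35132 km.
Since a_t = (r₁ + r₂)/2, r₂ = 2a_t − r₁ = 2×35132 − 8774 = 61490 km.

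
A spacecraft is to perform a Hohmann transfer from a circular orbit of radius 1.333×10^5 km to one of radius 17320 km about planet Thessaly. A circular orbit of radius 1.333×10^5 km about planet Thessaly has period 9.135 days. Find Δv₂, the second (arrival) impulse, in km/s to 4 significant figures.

Δv₂ = 0.9727 km/s

From Kepler's third law T² = 4π²r³/μ at r = 1.333×10^5 km, T = 9.135 days = 9.135 × 86400 s = 7.89264×10^5 s: μ = 4π²r³/T² = 1.50109×10^5 km³/s².
The Hohmann ellipse has a_t = (r₁ + r₂)/2 = 75310 km.
Circular speed at r = 17320 km: v_c = √(μ/r) = 2.94394 km/s.
Vis-viva on the transfer ellipse at r = 17320 km gives v_t = √[μ(2/r − 1/a_t)] = 3.91668 km/s.
Δv₂ = |v_t − v_c| = |3.91668 − 2.94394| = 0.9727 km/s.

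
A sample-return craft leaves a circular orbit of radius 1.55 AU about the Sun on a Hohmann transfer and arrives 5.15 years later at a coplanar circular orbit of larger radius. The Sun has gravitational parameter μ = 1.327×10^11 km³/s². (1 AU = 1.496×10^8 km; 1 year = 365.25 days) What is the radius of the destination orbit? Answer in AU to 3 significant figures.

r₂ = 7.92 AU

In km: r₁ = 1.55 × 1.496×10^8 = 2.3188×10^8 km.
Transfer time t = 5.15 years × 365.25 × 86400 s = 1.6252164×10^8 s, and t = π√(a_t³/μ).
So a_t = (μ t²/π²)^(1/3) = (1.327×10^11 × (1.6252164×10^8)² / π²)^(1/3) = 7.0816×10^8 km.
Since a_t = (r₁ + r₂)/2, r₂ = 2a_t − r₁ = 2×7.0816×10^8 − 2.3188×10^8 = 1.18444×10^9 km.
In AU: r₂ = 1.18444×10^9 / 1.496×10^8 = 7.92 AU.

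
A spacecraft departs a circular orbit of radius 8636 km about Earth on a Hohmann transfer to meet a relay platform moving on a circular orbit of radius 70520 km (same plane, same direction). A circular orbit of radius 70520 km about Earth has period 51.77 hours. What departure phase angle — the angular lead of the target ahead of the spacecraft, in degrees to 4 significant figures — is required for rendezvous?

From Kepler's third law T² = 4π²r³/μ at r = 70520 km, T = 51.77 hours = 51.77 × 3600 s = 1.86372×10^5 s: μ = 4π²r³/T² = 3.98598×10^5 km³/s².
Transfer-ellipse semi-major axis a_t = (r₁ + r₂)/2 = (8636 + 70520)/2 = 39578 km.
Transfer time t = π√(a_t³/μ) = 39180 s.
The target's mean motion on its circular orbit is ω₂ = √(μ/r₂³) = 3.3713×10^-5 rad/s.
Angle swept by the target during transfer: ω₂·t = 1.3209 rad = 75.68°.
Arrival is 180° from departure on the ellipse, so φ = 180° − 75.68° = 104.3°.

φ = 104.3°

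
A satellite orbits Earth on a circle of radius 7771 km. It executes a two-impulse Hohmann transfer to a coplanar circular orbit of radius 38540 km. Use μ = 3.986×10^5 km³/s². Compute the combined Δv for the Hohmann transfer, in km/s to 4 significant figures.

The Hohmann ellipse has a_t = (r₁ + r₂)/2 = 23155.5 km.
Circular speed at r₁: v₁ = √(μ/r₁) = √(3.986×10^5/7771) = 7.162 km/s.
Transfer-orbit speed at r₁ (vis-viva): v_p = √[μ(2/r₁ − 1/a_t)] = 9.240 km/s.
First burn Δv₁ = |v_p − v₁| = 2.078 km/s.
At r₂, v₂ = √(μ/r₂) = 3.216 km/s.
Transfer-orbit speed at r₂: v_a = √[μ(2/r₂ − 1/a_t)] = 1.863 km/s.
Second burn Δv₂ = |v₂ − v_a| = 1.353 km/s.
Δv = Δv₁ + Δv₂ = 2.078 + 1.353 = 3.431 km/s.

Δv = 3.431 km/s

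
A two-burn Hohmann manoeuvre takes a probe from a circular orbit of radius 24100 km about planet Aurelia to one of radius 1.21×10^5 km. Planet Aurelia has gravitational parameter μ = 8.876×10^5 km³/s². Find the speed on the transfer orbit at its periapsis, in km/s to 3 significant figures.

v = 7.84 km/s

The Hohmann ellipse has a_t = (r₁ + r₂)/2 = 72550 km.
At periapsis, r = 24100 km.
From the vis-viva equation, v = √[μ(2/r − 1/a_t)] = 7.837 km/s.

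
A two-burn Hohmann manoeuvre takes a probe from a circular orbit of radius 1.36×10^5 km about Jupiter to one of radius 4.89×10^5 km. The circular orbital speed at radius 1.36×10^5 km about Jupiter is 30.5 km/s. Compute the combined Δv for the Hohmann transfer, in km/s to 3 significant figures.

From the circular-orbit relation v² = μ/r at r = 1.36×10^5 km: μ = v²r = (30.5)² × 1.36×10^5 = 1.26514×10^8 km³/s².
Transfer-ellipse semi-major axis a_t = (r₁ + r₂)/2 = (1.360×10^5 + 4.890×10^5)/2 = 3.125×10^5 km.
Circular speed at r₁: v₁ = √(μ/r₁) = √(1.26514×10^8/1.360×10^5) = 30.500 km/s.
On the transfer ellipse at r₁, vis-viva equation gives v_p = √[μ(2/r₁ − 1/a_t)] = 38.153 km/s.
First burn Δv₁ = |v_p − v₁| = 7.653 km/s.
Circular speed at r₂: v₂ = √(μ/r₂) = 16.085 km/s.
Transfer-orbit speed at r₂: v_a = √[μ(2/r₂ − 1/a_t)] = 10.611 km/s.
Second burn Δv₂ = |v₂ − v_a| = 5.474 km/s.
Total Δv = Δv₁ + Δv₂ = 13.13 km/s.

Δv = 13.1 km/s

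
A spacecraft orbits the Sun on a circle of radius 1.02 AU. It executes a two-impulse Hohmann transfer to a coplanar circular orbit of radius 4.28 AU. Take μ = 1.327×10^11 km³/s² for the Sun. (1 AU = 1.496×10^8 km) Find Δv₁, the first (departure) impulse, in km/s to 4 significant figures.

In km: r₁ = 1.02 × 1.496×10^8 = 1.52592×10^8 km; r₂ = 4.28 × 1.496×10^8 = 6.40288×10^8 km.
The Hohmann ellipse has a_t = (r₁ + r₂)/2 = 3.9644×10^8 km.
Circular speed at r = 1.52592×10^8 km: v_c = √(μ/r) = 29.4896 km/s.
Vis-viva on the transfer ellipse at r = 1.52592×10^8 km gives v_t = √[μ(2/r − 1/a_t)] = 37.4773 km/s.
Δv₁ = |v_t − v_c| = |37.4773 − 29.4896| = 7.988 km/s.

Δv₁ = 7.988 km/s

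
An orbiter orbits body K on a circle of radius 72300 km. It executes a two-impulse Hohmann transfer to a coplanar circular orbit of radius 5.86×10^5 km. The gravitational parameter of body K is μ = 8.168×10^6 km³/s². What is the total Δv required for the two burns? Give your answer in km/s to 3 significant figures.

Δv = 5.54 km/s

The Hohmann ellipse has a_t = (r₁ + r₂)/2 = 3.2915×10^5 km.
At r₁ the circular-orbit speed is v₁ = √(μ/r₁) = 10.629 km/s.
Transfer-orbit speed at r₁ (vis-viva): v_p = √[μ(2/r₁ − 1/a_t)] = 14.182 km/s.
First burn Δv₁ = |v_p − v₁| = 3.553 km/s.
Circular speed at r₂: v₂ = √(μ/r₂) = 3.7334 km/s.
Transfer-orbit speed at r₂: v_a = √[μ(2/r₂ − 1/a_t)] = 1.7498 km/s.
Second burn Δv₂ = |v₂ − v_a| = 1.984 km/s.
Total Δv = Δv₁ + Δv₂ = 5.537 km/s.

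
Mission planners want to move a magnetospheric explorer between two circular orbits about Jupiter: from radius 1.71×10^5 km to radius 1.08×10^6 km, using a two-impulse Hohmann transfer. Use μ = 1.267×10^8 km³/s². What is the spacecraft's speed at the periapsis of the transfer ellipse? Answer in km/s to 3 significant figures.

v = 35.8 km/s

Semi-major axis of the transfer orbit: a_t = (1.710×10^5 + 1.080×10^6)/2 = 6.255×10^5 km.
The periapsis of the transfer ellipse is at r = 1.710×10^5 km.
From the vis-viva equation, v = √[μ(2/r − 1/a_t)] = 35.77 km/s.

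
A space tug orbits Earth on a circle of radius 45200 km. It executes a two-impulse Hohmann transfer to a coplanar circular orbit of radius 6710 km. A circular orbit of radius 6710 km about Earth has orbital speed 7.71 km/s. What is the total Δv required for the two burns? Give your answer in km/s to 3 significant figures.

Δv = 3.92 km/s

From the circular-orbit relation v² = μ/r at r = 6710 km: μ = v²r = (7.71)² × 6710 = 3.98870×10^5 km³/s².
Semi-major axis of the transfer orbit: a_t = (45200 + 6710)/2 = 25955 km.
At r₁ the circular-orbit speed is v₁ = √(μ/r₁) = 2.9706 km/s.
On the transfer ellipse at r₁, v² = μ(2/r − 1/a) gives v_a = √[μ(2/r₁ − 1/a_t)] = 1.5104 km/s.
First burn Δv₁ = |v_a − v₁| = 1.460 km/s.
Circular speed at r₂: v₂ = √(μ/r₂) = 7.7100 km/s.
Transfer-orbit speed at r₂: v_p = √[μ(2/r₂ − 1/a_t)] = 10.175 km/s.
Second burn Δv₂ = |v₂ − v_p| = 2.465 km/s.
Total Δv = Δv₁ + Δv₂ = 3.925 km/s.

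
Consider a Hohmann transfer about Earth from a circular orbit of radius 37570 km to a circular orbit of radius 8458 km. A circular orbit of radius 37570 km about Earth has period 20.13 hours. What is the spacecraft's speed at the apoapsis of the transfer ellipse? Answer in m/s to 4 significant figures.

v = 1975 m/s

From Kepler's third law T² = 4π²r³/μ at r = 37570 km, T = 20.13 hours = 20.13 × 3600 s = 72468 s: μ = 4π²r³/T² = 3.98649×10^5 km³/s².
Transfer-ellipse semi-major axis a_t = (r₁ + r₂)/2 = (37570 + 8458)/2 = 23014 km.
At apoapsis, r = 37570 km.
From the vis-viva equation, v = √[μ(2/r − 1/a_t)] = 1.975 km/s.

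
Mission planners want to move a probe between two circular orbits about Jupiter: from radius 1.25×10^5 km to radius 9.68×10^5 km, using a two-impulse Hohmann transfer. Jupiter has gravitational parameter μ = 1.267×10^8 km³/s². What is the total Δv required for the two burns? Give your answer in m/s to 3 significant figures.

Δv = 16500 m/s

Semi-major axis of the transfer orbit: a_t = (1.250×10^5 + 9.680×10^5)/2 = 5.465×10^5 km.
Circular speed at r₁: v₁ = √(μ/r₁) = √(1.267×10^8/1.250×10^5) = 31.84 km/s.
On the transfer ellipse at r₁, v² = μ(2/r − 1/a) gives v_p = √[μ(2/r₁ − 1/a_t)] = 42.37 km/s.
First burn Δv₁ = |v_p − v₁| = 10.53 km/s.
At r₂, v₂ = √(μ/r₂) = 11.441 km/s.
Transfer-orbit speed at r₂: v_a = √[μ(2/r₂ − 1/a_t)] = 5.4716 km/s.
Second burn Δv₂ = |v₂ − v_a| = 5.969 km/s.
Total Δv = Δv₁ + Δv₂ = 16.50 km/s.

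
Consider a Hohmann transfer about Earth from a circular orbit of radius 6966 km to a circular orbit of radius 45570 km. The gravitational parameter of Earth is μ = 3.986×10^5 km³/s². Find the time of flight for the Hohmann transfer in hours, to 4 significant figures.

t = 5.885 hours

The Hohmann ellipse has a_t = (r₁ + r₂)/2 = 26268 km.
Half the transfer-orbit period gives t = π√(a_t³/μ) = 21185 s.
Converting: 21185 s ÷ 3600 s/hour = 5.885 hours.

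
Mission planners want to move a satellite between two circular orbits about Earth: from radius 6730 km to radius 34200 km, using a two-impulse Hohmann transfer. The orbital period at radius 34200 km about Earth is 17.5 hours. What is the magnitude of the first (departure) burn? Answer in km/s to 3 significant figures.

Δv₁ = 2.25 km/s

From Kepler's third law T² = 4π²r³/μ at r = 34200 km, T = 17.5 hours = 17.5 × 3600 s = 63000 s: μ = 4π²r³/T² = 3.97884×10^5 km³/s².
Transfer-ellipse semi-major axis a_t = (r₁ + r₂)/2 = (6730 + 34200)/2 = 20465 km.
Circular speed at r = 6730 km: v_c = √(μ/r) = 7.689 km/s.
Transfer-orbit speed at the same r (vis-viva, a = a_t): v_t = √[μ(2/r − 1/a_t)] = 9.940 km/s.
Δv₁ = |v_t − v_c| = |9.940 − 7.689| = 2.251 km/s.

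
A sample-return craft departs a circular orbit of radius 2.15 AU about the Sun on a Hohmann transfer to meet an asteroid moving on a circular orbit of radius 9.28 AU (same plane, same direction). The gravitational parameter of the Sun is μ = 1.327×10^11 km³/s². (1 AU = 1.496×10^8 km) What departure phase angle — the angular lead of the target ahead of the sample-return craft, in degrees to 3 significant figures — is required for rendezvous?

In km: r₁ = 2.15 × 1.496×10^8 = 3.2164×10^8 km; r₂ = 9.28 × 1.496×10^8 = 1.388288×10^9 km.
Semi-major axis of the transfer orbit: a_t = (3.2164×10^8 + 1.388288×10^9)/2 = 8.54964×10^8 km.
The half-period of the transfer ellipse is t = π√(a_t³/μ) = 2.156×10^8 s.
The target's mean motion on its circular orbit is ω₂ = √(μ/r₂³) = 7.042×10^-9 rad/s.
Angle swept by the target during transfer: ω₂·t = 1.5183 rad = 86.99°.
The sample-return craft traverses 180° on the transfer ellipse, so the target must lead by 180° − 86.99° = 93.0°.

φ = 93.0°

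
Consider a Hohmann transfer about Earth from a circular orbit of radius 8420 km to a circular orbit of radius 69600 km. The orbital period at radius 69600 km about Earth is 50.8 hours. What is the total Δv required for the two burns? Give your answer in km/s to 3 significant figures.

From Kepler's third law T² = 4π²r³/μ at r = 69600 km, T = 50.8 hours = 50.8 × 3600 s = 1.8288×10^5 s: μ = 4π²r³/T² = 3.97974×10^5 km³/s².
The Hohmann ellipse has a_t = (r₁ + r₂)/2 = 39010 km.
At r₁ the circular-orbit speed is v₁ = √(μ/r₁) = 6.875 km/s.
On the transfer ellipse at r₁, v² = μ(2/r − 1/a) gives v_p = √[μ(2/r₁ − 1/a_t)] = 9.183 km/s.
First burn Δv₁ = |v_p − v₁| = 2.308 km/s.
At r₂, v₂ = √(μ/r₂) = 2.391 km/s.
Transfer-orbit speed at r₂: v_a = √[μ(2/r₂ − 1/a_t)] = 1.111 km/s.
Second burn Δv₂ = |v₂ − v_a| = 1.280 km/s.
Δv = Δv₁ + Δv₂ = 2.308 + 1.280 = 3.588 km/s.

Δv = 3.59 km/s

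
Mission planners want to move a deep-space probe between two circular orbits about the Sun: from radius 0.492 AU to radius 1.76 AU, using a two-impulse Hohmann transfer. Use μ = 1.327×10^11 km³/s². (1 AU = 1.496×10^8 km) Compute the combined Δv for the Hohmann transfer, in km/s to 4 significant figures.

Δv = 18.23 km/s

In km: r₁ = 0.492 × 1.496×10^8 = 7.36032×10^7 km; r₂ = 1.76 × 1.496×10^8 = 2.63296×10^8 km.
Transfer-ellipse semi-major axis a_t = (r₁ + r₂)/2 = (7.36032×10^7 + 2.63296×10^8)/2 = 1.684496×10^8 km.
Circular speed at r₁: v₁ = √(μ/r₁) = √(1.327×10^11/7.36032×10^7) = 42.461 km/s.
Transfer-orbit speed at r₁ (v² = μ(2/r − 1/a)): v_p = √[μ(2/r₁ − 1/a_t)] = 53.085 km/s.
First burn Δv₁ = |v_p − v₁| = 10.62 km/s.
Circular speed at r₂: v₂ = √(μ/r₂) = 22.45 km/s.
Transfer-orbit speed at r₂: v_a = √[μ(2/r₂ − 1/a_t)] = 14.84 km/s.
Second burn Δv₂ = |v₂ − v_a| = 7.610 km/s.
Total Δv = Δv₁ + Δv₂ = 18.23 km/s.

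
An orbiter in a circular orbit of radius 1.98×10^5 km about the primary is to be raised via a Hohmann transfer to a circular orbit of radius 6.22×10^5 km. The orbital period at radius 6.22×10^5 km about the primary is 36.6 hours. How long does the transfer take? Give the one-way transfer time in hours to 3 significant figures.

t = 9.79 hours

From Kepler's third law T² = 4π²r³/μ at r = 6.22×10^5 km, T = 36.6 hours = 36.6 × 3600 s = 1.3176×10^5 s: μ = 4π²r³/T² = 5.47222×10^8 km³/s².
Semi-major axis of the transfer orbit: a_t = (1.980×10^5 + 6.220×10^5)/2 = 4.100×10^5 km.
By Kepler's third law the transfer-orbit period is T = 2π√(a_t³/μ), so t = T/2 = 35260 s.
Converting: 35260 s ÷ 3600 s/hour = 9.79 hours.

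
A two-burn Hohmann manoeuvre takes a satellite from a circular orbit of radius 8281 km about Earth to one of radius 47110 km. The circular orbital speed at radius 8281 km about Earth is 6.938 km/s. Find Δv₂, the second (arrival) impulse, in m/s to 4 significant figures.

From the circular-orbit relation v² = μ/r at r = 8281 km: μ = v²r = (6.938)² × 8281 = 3.98613×10^5 km³/s².
Semi-major axis of the transfer orbit: a_t = (8281 + 47110)/2 = 27695.5 km.
On the circular orbit at r = 47110 km, v_c = √(μ/r) = 2.909 km/s.
Vis-viva on the transfer ellipse at r = 47110 km gives v_t = √[μ(2/r − 1/a_t)] = 1.591 km/s.
Δv₂ = |v_t − v_c| = |1.591 − 2.909| = 1.318 km/s.

Δv₂ = 1318 m/s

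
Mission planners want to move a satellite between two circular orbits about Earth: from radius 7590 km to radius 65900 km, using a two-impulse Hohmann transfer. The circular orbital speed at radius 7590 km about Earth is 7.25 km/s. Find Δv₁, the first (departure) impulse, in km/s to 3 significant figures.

Δv₁ = 2.46 km/s

From the circular-orbit relation v² = μ/r at r = 7590 km: μ = v²r = (7.25)² × 7590 = 3.98949×10^5 km³/s².
The Hohmann ellipse has a_t = (r₁ + r₂)/2 = 36745 km.
Circular speed at r = 7590 km: v_c = √(μ/r) = 7.250 km/s.
Transfer-orbit speed at the same r (vis-viva, a = a_t): v_t = √[μ(2/r − 1/a_t)] = 9.709 km/s.
Δv₁ = |v_t − v_c| = |9.709 − 7.250| = 2.459 km/s.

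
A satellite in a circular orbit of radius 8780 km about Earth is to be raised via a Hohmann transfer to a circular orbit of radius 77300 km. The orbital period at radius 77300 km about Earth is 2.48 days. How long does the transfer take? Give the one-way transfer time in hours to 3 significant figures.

From Kepler's third law T² = 4π²r³/μ at r = 77300 km, T = 2.48 days = 2.48 × 86400 s = 2.14272×10^5 s: μ = 4π²r³/T² = 3.97162×10^5 km³/s².
The Hohmann ellipse has a_t = (r₁ + r₂)/2 = 43040 km.
Half the transfer-orbit period gives t = π√(a_t³/μ) = 44510 s.
Converting: 44510 s ÷ 3600 s/hour = 12.4 hours.

t = 12.4 hours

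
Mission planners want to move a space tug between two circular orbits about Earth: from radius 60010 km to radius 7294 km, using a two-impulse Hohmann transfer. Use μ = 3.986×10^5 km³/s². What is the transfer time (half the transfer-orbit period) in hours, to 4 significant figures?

t = 8.533 hours

Transfer-ellipse semi-major axis a_t = (r₁ + r₂)/2 = (60010 + 7294)/2 = 33652 km.
Half the transfer-orbit period gives t = π√(a_t³/μ) = 30720 s.
Converting: 30720 s ÷ 3600 s/hour = 8.533 hours.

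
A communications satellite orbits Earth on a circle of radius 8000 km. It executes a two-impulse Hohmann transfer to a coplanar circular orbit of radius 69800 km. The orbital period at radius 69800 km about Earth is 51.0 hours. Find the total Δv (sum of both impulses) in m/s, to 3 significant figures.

Δv = 3700 m/s

From Kepler's third law T² = 4π²r³/μ at r = 69800 km, T = 51.0 hours = 51.0 × 3600 s = 1.836×10^5 s: μ = 4π²r³/T² = 3.98273×10^5 km³/s².
The Hohmann ellipse has a_t = (r₁ + r₂)/2 = 38900 km.
At r₁ the circular-orbit speed is v₁ = √(μ/r₁) = 7.0558 km/s.
Transfer-orbit speed at r₁ (vis-viva equation): v_p = √[μ(2/r₁ − 1/a_t)] = 9.4514 km/s.
First burn Δv₁ = |v_p − v₁| = 2.396 km/s.
At r₂, v₂ = √(μ/r₂) = 2.3887 km/s.
Transfer-orbit speed at r₂: v_a = √[μ(2/r₂ − 1/a_t)] = 1.0833 km/s.
Second burn Δv₂ = |v₂ − v_a| = 1.305 km/s.
Total Δv = Δv₁ + Δv₂ = 3.701 km/s.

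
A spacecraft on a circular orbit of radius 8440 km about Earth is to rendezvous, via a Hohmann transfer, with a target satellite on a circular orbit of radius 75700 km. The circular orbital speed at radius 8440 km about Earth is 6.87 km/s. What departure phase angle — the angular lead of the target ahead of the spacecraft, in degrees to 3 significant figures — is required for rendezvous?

From the circular-orbit relation v² = μ/r at r = 8440 km: μ = v²r = (6.87)² × 8440 = 3.98342×10^5 km³/s².
Transfer-ellipse semi-major axis a_t = (r₁ + r₂)/2 = (8440 + 75700)/2 = 42070 km.
Transfer time t = π√(a_t³/μ) = 42951.7 s.
Target angular speed ω₂ = √(μ/r₂³) = 3.03029×10^-5 rad/s.
Angle swept by the target during transfer: ω₂·t = 1.30156 rad = 74.57°.
Arrival is 180° from departure on the ellipse, so φ = 180° − 74.57° = 105°.

φ = 105°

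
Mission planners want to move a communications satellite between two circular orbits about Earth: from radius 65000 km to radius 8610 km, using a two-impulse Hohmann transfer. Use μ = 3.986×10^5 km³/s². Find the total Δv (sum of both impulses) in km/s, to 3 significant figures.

The Hohmann ellipse has a_t = (r₁ + r₂)/2 = 36805 km.
Circular speed at r₁: v₁ = √(μ/r₁) = √(3.986×10^5/65000) = 2.4763 km/s.
Transfer-orbit speed at r₁ (vis-viva): v_a = √[μ(2/r₁ − 1/a_t)] = 1.1977 km/s.
First burn Δv₁ = |v_a − v₁| = 1.279 km/s.
Circular speed at r₂: v₂ = √(μ/r₂) = 6.804 km/s.
Transfer-orbit speed at r₂: v_p = √[μ(2/r₂ − 1/a_t)] = 9.042 km/s.
Second burn Δv₂ = |v₂ − v_p| = 2.238 km/s.
Total Δv = Δv₁ + Δv₂ = 3.517 km/s.

Δv = 3.52 km/s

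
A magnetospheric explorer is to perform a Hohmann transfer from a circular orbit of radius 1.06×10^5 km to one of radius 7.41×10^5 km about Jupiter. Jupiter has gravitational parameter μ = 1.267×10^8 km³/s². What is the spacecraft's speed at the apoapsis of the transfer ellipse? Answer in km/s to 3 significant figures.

v = 6.54 km/s

The Hohmann ellipse has a_t = (r₁ + r₂)/2 = 4.235×10^5 km.
At apoapsis, r = 7.410×10^5 km.
Applying v² = μ(2/r − 1/a_t): v = 6.542 km/s.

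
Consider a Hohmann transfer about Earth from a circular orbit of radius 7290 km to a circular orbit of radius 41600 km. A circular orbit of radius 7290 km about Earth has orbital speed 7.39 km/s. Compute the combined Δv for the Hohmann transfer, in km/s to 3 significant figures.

Δv = 3.65 km/s

From the circular-orbit relation v² = μ/r at r = 7290 km: μ = v²r = (7.39)² × 7290 = 3.98122×10^5 km³/s².
The Hohmann ellipse has a_t = (r₁ + r₂)/2 = 24445 km.
Circular speed at r₁: v₁ = √(μ/r₁) = √(3.98122×10^5/7290) = 7.3900 km/s.
On the transfer ellipse at r₁, vis-viva gives v_p = √[μ(2/r₁ − 1/a_t)] = 9.6404 km/s.
First burn Δv₁ = |v_p − v₁| = 2.2504 km/s.
At r₂, v₂ = √(μ/r₂) = 3.0936 km/s.
Transfer-orbit speed at r₂: v_a = √[μ(2/r₂ − 1/a_t)] = 1.6894 km/s.
Second burn Δv₂ = |v₂ − v_a| = 1.4042 km/s.
Total Δv = Δv₁ + Δv₂ = 3.655 km/s.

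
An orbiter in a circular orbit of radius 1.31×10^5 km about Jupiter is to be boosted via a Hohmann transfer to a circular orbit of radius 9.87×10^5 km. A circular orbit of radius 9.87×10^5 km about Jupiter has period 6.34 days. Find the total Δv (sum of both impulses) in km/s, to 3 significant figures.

From Kepler's third law T² = 4π²r³/μ at r = 9.87×10^5 km, T = 6.34 days = 6.34 × 86400 s = 5.47776×10^5 s: μ = 4π²r³/T² = 1.26504×10^8 km³/s².
The Hohmann ellipse has a_t = (r₁ + r₂)/2 = 5.590×10^5 km.
At r₁ the circular-orbit speed is v₁ = √(μ/r₁) = 31.075 km/s.
On the transfer ellipse at r₁, v² = μ(2/r − 1/a) gives v_p = √[μ(2/r₁ − 1/a_t)] = 41.292 km/s.
First burn Δv₁ = |v_p − v₁| = 10.22 km/s.
At r₂, v₂ = √(μ/r₂) = 11.3212 km/s.
Transfer-orbit speed at r₂: v_a = √[μ(2/r₂ − 1/a_t)] = 5.48055 km/s.
Second burn Δv₂ = |v₂ − v_a| = 5.841 km/s.
Total Δv = Δv₁ + Δv₂ = 16.06 km/s.

Δv = 16.1 km/s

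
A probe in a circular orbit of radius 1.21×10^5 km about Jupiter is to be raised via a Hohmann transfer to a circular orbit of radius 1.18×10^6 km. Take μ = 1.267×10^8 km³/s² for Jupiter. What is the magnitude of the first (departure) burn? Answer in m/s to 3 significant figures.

The Hohmann ellipse has a_t = (r₁ + r₂)/2 = 6.505×10^5 km.
On the circular orbit at r = 1.210×10^5 km, v_c = √(μ/r) = 32.36 km/s.
Transfer-orbit speed at the same r (vis-viva, a = a_t): v_t = √[μ(2/r − 1/a_t)] = 43.58 km/s.
Δv₁ = |v_t − v_c| = |43.58 − 32.36| = 11.22 km/s.

Δv₁ = 11200 m/s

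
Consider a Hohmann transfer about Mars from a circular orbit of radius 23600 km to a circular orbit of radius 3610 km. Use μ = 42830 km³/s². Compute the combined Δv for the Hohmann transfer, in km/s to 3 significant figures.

Δv = 1.75 km/s

Semi-major axis of the transfer orbit: a_t = (23600 + 3610)/2 = 13605 km.
At r₁ the circular-orbit speed is v₁ = √(μ/r₁) = 1.34716 km/s.
Transfer-orbit speed at r₁ (vis-viva): v_a = √[μ(2/r₁ − 1/a_t)] = 0.693941 km/s.
First burn Δv₁ = |v_a − v₁| = 0.6532 km/s.
Circular speed at r₂: v₂ = √(μ/r₂) = 3.4445 km/s.
Transfer-orbit speed at r₂: v_p = √[μ(2/r₂ − 1/a_t)] = 4.5366 km/s.
Second burn Δv₂ = |v₂ − v_p| = 1.092 km/s.
Δv = Δv₁ + Δv₂ = 0.6532 + 1.092 = 1.745 km/s.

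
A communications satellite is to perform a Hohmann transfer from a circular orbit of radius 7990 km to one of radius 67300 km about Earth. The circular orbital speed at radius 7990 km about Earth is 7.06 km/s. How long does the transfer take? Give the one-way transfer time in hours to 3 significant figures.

From the circular-orbit relation v² = μ/r at r = 7990 km: μ = v²r = (7.06)² × 7990 = 3.98250×10^5 km³/s².
Transfer-ellipse semi-major axis a_t = (r₁ + r₂)/2 = (7990 + 67300)/2 = 37645 km.
By Kepler's third law the transfer-orbit period is T = 2π√(a_t³/μ), so t = T/2 = 36360 s.
Converting: 36360 s ÷ 3600 s/hour = 10.1 hours.

t = 10.1 hours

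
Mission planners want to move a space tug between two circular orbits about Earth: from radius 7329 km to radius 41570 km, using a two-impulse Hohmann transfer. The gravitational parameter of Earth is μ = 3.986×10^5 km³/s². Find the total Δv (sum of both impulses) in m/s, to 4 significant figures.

Δv = 3643 m/s

The Hohmann ellipse has a_t = (r₁ + r₂)/2 = 24449.5 km.
At r₁ the circular-orbit speed is v₁ = √(μ/r₁) = 7.37473 km/s.
On the transfer ellipse at r₁, vis-viva equation gives v_p = √[μ(2/r₁ − 1/a_t)] = 9.61615 km/s.
First burn Δv₁ = |v_p − v₁| = 2.2414 km/s.
Circular speed at r₂: v₂ = √(μ/r₂) = 3.0966 km/s.
Transfer-orbit speed at r₂: v_a = √[μ(2/r₂ − 1/a_t)] = 1.6954 km/s.
Second burn Δv₂ = |v₂ − v_a| = 1.4012 km/s.
Total Δv = Δv₁ + Δv₂ = 3.643 km/s.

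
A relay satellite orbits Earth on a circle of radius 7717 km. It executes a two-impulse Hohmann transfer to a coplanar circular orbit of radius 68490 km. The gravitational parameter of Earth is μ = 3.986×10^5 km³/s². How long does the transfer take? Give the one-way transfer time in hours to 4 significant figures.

The Hohmann ellipse has a_t = (r₁ + r₂)/2 = 38103.5 km.
By Kepler's third law the transfer-orbit period is T = 2π√(a_t³/μ), so t = T/2 = 37010 s.
Converting: 37010 s ÷ 3600 s/hour = 10.28 hours.

t = 10.28 hours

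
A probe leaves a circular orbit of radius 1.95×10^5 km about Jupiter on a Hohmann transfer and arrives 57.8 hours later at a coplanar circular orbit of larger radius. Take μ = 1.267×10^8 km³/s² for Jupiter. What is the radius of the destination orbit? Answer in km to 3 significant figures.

Transfer time t = 57.8 hours = 2.0808×10^5 s, and t = π√(a_t³/μ).
So a_t = (μ t²/π²)^(1/3) = (1.267×10^8 × (2.0808×10^5)² / π²)^(1/3) = 8.2220×10^5 km.
Since a_t = (r₁ + r₂)/2, r₂ = 2a_t − r₁ = 2×8.2220×10^5 − 1.950×10^5 = 1.4494×10^6 km.

r₂ = 1.45×10^6 km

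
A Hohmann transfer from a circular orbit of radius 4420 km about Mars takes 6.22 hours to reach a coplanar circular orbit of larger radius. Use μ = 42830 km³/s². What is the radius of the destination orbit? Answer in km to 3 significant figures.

r₂ = 21500 km

Transfer time t = 6.22 hours = 22392 s, and t = π√(a_t³/μ).
So a_t = (μ t²/π²)^(1/3) = (42830 × (22392)² / π²)^(1/3) = 12958 km.
Since a_t = (r₁ + r₂)/2, r₂ = 2a_t − r₁ = 2×12958 − 4420 = 21496 km.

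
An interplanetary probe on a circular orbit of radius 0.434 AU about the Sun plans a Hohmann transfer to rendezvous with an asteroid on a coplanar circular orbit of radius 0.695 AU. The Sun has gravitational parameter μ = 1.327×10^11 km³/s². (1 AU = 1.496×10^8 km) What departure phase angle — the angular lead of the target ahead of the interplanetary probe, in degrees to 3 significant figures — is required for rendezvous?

In km: r₁ = 0.434 × 1.496×10^8 = 6.49264×10^7 km; r₂ = 0.695 × 1.496×10^8 = 1.03972×10^8 km.
Transfer-ellipse semi-major axis a_t = (r₁ + r₂)/2 = (6.49264×10^7 + 1.03972×10^8)/2 = 8.44492×10^7 km.
The half-period of the transfer ellipse is t = π√(a_t³/μ) = 6.693×10^6 s.
Target angular speed ω₂ = √(μ/r₂³) = 3.436×10^-7 rad/s.
Angle swept by the target during transfer: ω₂·t = 2.300 rad = 131.8°.
The interplanetary probe traverses 180° on the transfer ellipse, so the target must lead by 180° − 131.8° = 48.2°.

φ = 48.2°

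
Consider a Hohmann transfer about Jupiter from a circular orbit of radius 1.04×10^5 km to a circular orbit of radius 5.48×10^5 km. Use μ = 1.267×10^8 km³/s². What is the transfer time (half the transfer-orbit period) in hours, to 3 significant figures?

t = 14.4 hours

Semi-major axis of the transfer orbit: a_t = (1.040×10^5 + 5.480×10^5)/2 = 3.260×10^5 km.
By Kepler's third law the transfer-orbit period is T = 2π√(a_t³/μ), so t = T/2 = 51950 s.
Converting: 51950 s ÷ 3600 s/hour = 14.4 hours.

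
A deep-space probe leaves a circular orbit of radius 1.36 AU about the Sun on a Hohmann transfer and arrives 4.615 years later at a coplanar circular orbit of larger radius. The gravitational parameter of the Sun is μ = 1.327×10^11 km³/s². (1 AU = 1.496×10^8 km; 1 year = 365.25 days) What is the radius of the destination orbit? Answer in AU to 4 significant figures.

In km: r₁ = 1.36 × 1.496×10^8 = 2.03456×10^8 km.
Transfer time t = 4.615 years × 365.25 × 86400 s = 1.45638324×10^8 s, and t = π√(a_t³/μ).
So a_t = (μ t²/π²)^(1/3) = (1.327×10^11 × (1.45638324×10^8)² / π²)^(1/3) = 6.5822×10^8 km.
Since a_t = (r₁ + r₂)/2, r₂ = 2a_t − r₁ = 2×6.5822×10^8 − 2.03456×10^8 = 1.112984×10^9 km.
In AU: r₂ = 1.112984×10^9 / 1.496×10^8 = 7.440 AU.

r₂ = 7.440 AU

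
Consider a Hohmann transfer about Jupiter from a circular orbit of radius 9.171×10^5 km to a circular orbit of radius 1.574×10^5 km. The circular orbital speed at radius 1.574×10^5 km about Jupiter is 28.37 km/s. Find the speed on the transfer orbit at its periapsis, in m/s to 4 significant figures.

v = 37070 m/s

From the circular-orbit relation v² = μ/r at r = 1.574×10^5 km: μ = v²r = (28.37)² × 1.574×10^5 = 1.26684×10^8 km³/s².
Semi-major axis of the transfer orbit: a_t = (9.171×10^5 + 1.574×10^5)/2 = 5.3725×10^5 km.
At periapsis, r = 1.574×10^5 km.
From the vis-viva equation, v = √[μ(2/r − 1/a_t)] = 37.07 km/s.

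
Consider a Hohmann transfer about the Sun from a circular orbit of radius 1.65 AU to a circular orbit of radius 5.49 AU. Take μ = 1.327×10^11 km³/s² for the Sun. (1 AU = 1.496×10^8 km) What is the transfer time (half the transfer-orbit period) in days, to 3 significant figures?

In km: r₁ = 1.65 × 1.496×10^8 = 2.4684×10^8 km; r₂ = 5.49 × 1.496×10^8 = 8.21304×10^8 km.
Transfer-ellipse semi-major axis a_t = (r₁ + r₂)/2 = (2.4684×10^8 + 8.21304×10^8)/2 = 5.34072×10^8 km.
Transfer time t = π√(a_t³/μ) = π√((5.34072×10^8)³ / 1.327×10^11) = 1.064×10^8 s.
Converting: 1.064×10^8 s ÷ 86400 s/day = 1230 days.

t = 1230 days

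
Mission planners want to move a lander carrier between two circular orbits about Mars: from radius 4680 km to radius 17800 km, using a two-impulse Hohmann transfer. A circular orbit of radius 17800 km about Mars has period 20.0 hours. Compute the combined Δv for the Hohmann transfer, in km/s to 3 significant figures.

From Kepler's third law T² = 4π²r³/μ at r = 17800 km, T = 20.0 hours = 20.0 × 3600 s = 72000 s: μ = 4π²r³/T² = 42949.2 km³/s².
Transfer-ellipse semi-major axis a_t = (r₁ + r₂)/2 = (4680 + 17800)/2 = 11240 km.
At r₁ the circular-orbit speed is v₁ = √(μ/r₁) = 3.02938 km/s.
Transfer-orbit speed at r₁ (vis-viva equation): v_p = √[μ(2/r₁ − 1/a_t)] = 3.81225 km/s.
First burn Δv₁ = |v_p − v₁| = 0.7829 km/s.
Circular speed at r₂: v₂ = √(μ/r₂) = 1.553 km/s.
Transfer-orbit speed at r₂: v_a = √[μ(2/r₂ − 1/a_t)] = 1.002 km/s.
Second burn Δv₂ = |v₂ − v_a| = 0.5510 km/s.
Δv = Δv₁ + Δv₂ = 0.7829 + 0.5510 = 1.334 km/s.

Δv = 1.33 km/s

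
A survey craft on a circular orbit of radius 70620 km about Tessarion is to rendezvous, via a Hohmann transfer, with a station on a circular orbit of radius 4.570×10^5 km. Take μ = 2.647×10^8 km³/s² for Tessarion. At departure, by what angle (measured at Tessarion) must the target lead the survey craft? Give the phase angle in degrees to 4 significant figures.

φ = 101.1°

The Hohmann ellipse has a_t = (r₁ + r₂)/2 = 2.6381×10^5 km.
Transfer time t = π√(a_t³/μ) = 26164.3 s.
Target angular speed ω₂ = √(μ/r₂³) = 5.26626×10^-5 rad/s.
Angle swept by the target during transfer: ω₂·t = 1.37788 rad = 78.947°.
The survey craft traverses 180° on the transfer ellipse, so the target must lead by 180° − 78.947° = 101.1°.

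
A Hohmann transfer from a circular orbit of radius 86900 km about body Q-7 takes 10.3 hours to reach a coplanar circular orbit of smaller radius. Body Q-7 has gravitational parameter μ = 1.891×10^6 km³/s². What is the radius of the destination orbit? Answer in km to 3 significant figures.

r₂ = 41300 km

Transfer time t = 10.3 hours = 37080 s, and t = π√(a_t³/μ).
So a_t = (μ t²/π²)^(1/3) = (1.891×10^6 × (37080)² / π²)^(1/3) = 64105 km.
Since a_t = (r₁ + r₂)/2, r₂ = 2a_t − r₁ = 2×64105 − 86900 = 41310 km.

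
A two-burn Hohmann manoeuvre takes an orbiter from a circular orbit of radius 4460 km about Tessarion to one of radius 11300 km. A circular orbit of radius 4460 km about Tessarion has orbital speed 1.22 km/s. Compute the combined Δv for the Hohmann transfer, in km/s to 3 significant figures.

From the circular-orbit relation v² = μ/r at r = 4460 km: μ = v²r = (1.22)² × 4460 = 6638.26 km³/s².
Transfer-ellipse semi-major axis a_t = (r₁ + r₂)/2 = (4460 + 11300)/2 = 7880 km.
Circular speed at r₁: v₁ = √(μ/r₁) = √(6638.26/4460) = 1.220 km/s.
On the transfer ellipse at r₁, v² = μ(2/r − 1/a) gives v_p = √[μ(2/r₁ − 1/a_t)] = 1.461 km/s.
First burn Δv₁ = |v_p − v₁| = 0.2410 km/s.
At r₂, v₂ = √(μ/r₂) = 0.76646 km/s.
Transfer-orbit speed at r₂: v_a = √[μ(2/r₂ − 1/a_t)] = 0.57662 km/s.
Second burn Δv₂ = |v₂ − v_a| = 0.1898 km/s.
Total Δv = Δv₁ + Δv₂ = 0.4308 km/s.

Δv = 0.431 km/s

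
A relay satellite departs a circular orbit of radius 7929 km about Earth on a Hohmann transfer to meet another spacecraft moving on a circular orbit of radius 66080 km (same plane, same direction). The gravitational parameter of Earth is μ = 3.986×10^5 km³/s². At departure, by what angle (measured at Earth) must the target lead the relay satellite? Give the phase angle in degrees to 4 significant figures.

Transfer-ellipse semi-major axis a_t = (r₁ + r₂)/2 = (7929 + 66080)/2 = 37004.5 km.
Transfer time t = π√(a_t³/μ) = 35421 s.
Target angular speed ω₂ = √(μ/r₂³) = 3.7168×10^-5 rad/s.
Angle swept by the target during transfer: ω₂·t = 1.3165 rad = 75.43°.
Arrival is 180° from departure on the ellipse, so φ = 180° − 75.43° = 104.6°.

φ = 104.6°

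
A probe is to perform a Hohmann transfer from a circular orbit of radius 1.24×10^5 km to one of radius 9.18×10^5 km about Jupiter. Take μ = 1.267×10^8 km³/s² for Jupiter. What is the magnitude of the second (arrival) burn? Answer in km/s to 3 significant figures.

Δv₂ = 6.02 km/s

The Hohmann ellipse has a_t = (r₁ + r₂)/2 = 5.210×10^5 km.
On the circular orbit at r = 9.180×10^5 km, v_c = √(μ/r) = 11.748 km/s.
Vis-viva on the transfer ellipse at r = 9.180×10^5 km gives v_t = √[μ(2/r − 1/a_t)] = 5.7314 km/s.
Δv₂ = |v_t − v_c| = |5.7314 − 11.748| = 6.017 km/s.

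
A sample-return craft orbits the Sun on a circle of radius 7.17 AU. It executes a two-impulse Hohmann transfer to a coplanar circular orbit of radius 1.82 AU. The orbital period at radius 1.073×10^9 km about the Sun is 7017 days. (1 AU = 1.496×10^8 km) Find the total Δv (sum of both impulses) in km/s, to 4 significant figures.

Δv = 9.850 km/s

From Kepler's third law T² = 4π²r³/μ at r = 1.073×10^9 km, T = 7017 days = 7017 × 86400 s = 6.062688×10^8 s: μ = 4π²r³/T² = 1.32687×10^11 km³/s².
In km: r₁ = 7.17 × 1.496×10^8 = 1.072632×10^9 km; r₂ = 1.82 × 1.496×10^8 = 2.72272×10^8 km.
Transfer-ellipse semi-major axis a_t = (r₁ + r₂)/2 = (1.072632×10^9 + 2.72272×10^8)/2 = 6.72452×10^8 km.
Circular speed at r₁: v₁ = √(μ/r₁) = √(1.32687×10^11/1.072632×10^9) = 11.122 km/s.
On the transfer ellipse at r₁, vis-viva equation gives v_a = √[μ(2/r₁ − 1/a_t)] = 7.0772 km/s.
First burn Δv₁ = |v_a − v₁| = 4.045 km/s.
At r₂, v₂ = √(μ/r₂) = 22.076 km/s.
Transfer-orbit speed at r₂: v_p = √[μ(2/r₂ − 1/a_t)] = 27.881 km/s.
Second burn Δv₂ = |v₂ − v_p| = 5.805 km/s.
Total Δv = Δv₁ + Δv₂ = 9.850 km/s.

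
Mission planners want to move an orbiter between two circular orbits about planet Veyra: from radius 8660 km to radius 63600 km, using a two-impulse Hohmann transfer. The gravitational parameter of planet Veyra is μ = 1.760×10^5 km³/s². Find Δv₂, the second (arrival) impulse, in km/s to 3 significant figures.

Δv₂ = 0.849 km/s

The Hohmann ellipse has a_t = (r₁ + r₂)/2 = 36130 km.
On the circular orbit at r = 63600 km, v_c = √(μ/r) = 1.6635 km/s.
Vis-viva on the transfer ellipse at r = 63600 km gives v_t = √[μ(2/r − 1/a_t)] = 0.81443 km/s.
Δv₂ = |v_t − v_c| = |0.81443 − 1.6635| = 0.8491 km/s.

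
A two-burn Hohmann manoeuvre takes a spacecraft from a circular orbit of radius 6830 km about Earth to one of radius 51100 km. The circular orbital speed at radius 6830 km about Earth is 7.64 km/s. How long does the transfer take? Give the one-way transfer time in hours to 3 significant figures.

t = 6.81 hours

From the circular-orbit relation v² = μ/r at r = 6830 km: μ = v²r = (7.64)² × 6830 = 3.98664×10^5 km³/s².
Transfer-ellipse semi-major axis a_t = (r₁ + r₂)/2 = (6830 + 51100)/2 = 28965 km.
Half the transfer-orbit period gives t = π√(a_t³/μ) = 24530 s.
Converting: 24530 s ÷ 3600 s/hour = 6.81 hours.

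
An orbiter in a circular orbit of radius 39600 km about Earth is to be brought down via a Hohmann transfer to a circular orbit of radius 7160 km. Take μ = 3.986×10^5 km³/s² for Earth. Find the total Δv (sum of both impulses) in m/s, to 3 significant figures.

Δv = 3670 m/s

Transfer-ellipse semi-major axis a_t = (r₁ + r₂)/2 = (39600 + 7160)/2 = 23380 km.
Circular speed at r₁: v₁ = √(μ/r₁) = √(3.986×10^5/39600) = 3.173 km/s.
Transfer-orbit speed at r₁ (vis-viva equation): v_a = √[μ(2/r₁ − 1/a_t)] = 1.756 km/s.
First burn Δv₁ = |v_a − v₁| = 1.417 km/s.
At r₂, v₂ = √(μ/r₂) = 7.461 km/s.
Transfer-orbit speed at r₂: v_p = √[μ(2/r₂ − 1/a_t)] = 9.710 km/s.
Second burn Δv₂ = |v₂ − v_p| = 2.249 km/s.
Δv = Δv₁ + Δv₂ = 1.417 + 2.249 = 3.666 km/s.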